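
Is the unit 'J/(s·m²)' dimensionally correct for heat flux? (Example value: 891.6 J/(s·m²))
Yes

heat flux has SI base units: kg / s^3
J/(s·m²) reduces to the same SI base units, so it is a valid unit for heat flux.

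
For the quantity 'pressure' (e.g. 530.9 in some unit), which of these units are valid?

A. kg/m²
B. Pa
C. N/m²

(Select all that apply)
B, C

pressure has SI base units: kg / (m * s^2)

Checking each option against kg / (m * s^2):
  A. kg/m²: ✗ does not match
  B. Pa: ✓ matches
  C. N/m²: ✓ matches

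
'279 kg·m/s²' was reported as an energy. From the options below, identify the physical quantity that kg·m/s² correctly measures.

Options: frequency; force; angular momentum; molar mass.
force

energy should have units dimensionally equivalent to kg * m^2 / s^2 (e.g. J).
The given unit 'kg·m/s²' reduces to kg * m / s^2. Of the listed options, that is the dimensionality of force.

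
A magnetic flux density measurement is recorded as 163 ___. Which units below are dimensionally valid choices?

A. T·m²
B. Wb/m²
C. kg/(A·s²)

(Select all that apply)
B, C

magnetic flux density has SI base units: kg / (A * s^2)

Checking each option against kg / (A * s^2):
  A. T·m²: ✗ does not match
  B. Wb/m²: ✓ matches
  C. kg/(A·s²): ✓ matches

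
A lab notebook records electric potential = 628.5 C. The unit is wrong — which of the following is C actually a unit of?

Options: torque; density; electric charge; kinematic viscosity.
electric charge

electric potential should have units dimensionally equivalent to kg * m^2 / (A * s^3) (e.g. V).
The given unit 'C' reduces to A * s. Of the listed options, that is the dimensionality of electric charge.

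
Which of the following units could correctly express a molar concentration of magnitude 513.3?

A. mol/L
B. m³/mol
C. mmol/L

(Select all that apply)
A, C

molar concentration has SI base units: mol / m^3

Checking each option against mol / m^3:
  A. mol/L: ✓ matches
  B. m³/mol: ✗ does not match
  C. mmol/L: ✓ matches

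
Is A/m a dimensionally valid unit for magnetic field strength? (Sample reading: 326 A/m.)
Yes

magnetic field strength has SI base units: A / m
A/m reduces to the same SI base units, so it is a valid unit for magnetic field strength.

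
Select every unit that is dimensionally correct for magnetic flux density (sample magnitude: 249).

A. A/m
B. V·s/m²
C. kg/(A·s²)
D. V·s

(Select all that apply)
B, C

magnetic flux density has SI base units: kg / (A * s^2)

Checking each option against kg / (A * s^2):
  A. A/m: ✗ does not match
  B. V·s/m²: ✓ matches
  C. kg/(A·s²): ✓ matches
  D. V·s: ✗ does not match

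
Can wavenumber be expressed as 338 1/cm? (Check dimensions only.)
Yes

wavenumber has SI base units: 1 / m
1/cm reduces to the same SI base units, so it is a valid unit for wavenumber.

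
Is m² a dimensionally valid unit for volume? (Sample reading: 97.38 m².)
No

volume has SI base units: m^3
m² does NOT reduce to m^3; a valid unit for volume would be e.g. m³.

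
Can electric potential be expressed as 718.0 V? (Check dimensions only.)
Yes

electric potential has SI base units: kg * m^2 / (A * s^3)
V reduces to the same SI base units, so it is a valid unit for electric potential.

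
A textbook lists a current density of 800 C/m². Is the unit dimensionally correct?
No

current density has SI base units: A / m^2
C/m² does NOT reduce to A / m^2; a valid unit for current density would be e.g. A/m².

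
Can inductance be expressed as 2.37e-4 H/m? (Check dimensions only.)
No

inductance has SI base units: kg * m^2 / (A^2 * s^2)
H/m does NOT reduce to kg * m^2 / (A^2 * s^2); a valid unit for inductance would be e.g. H.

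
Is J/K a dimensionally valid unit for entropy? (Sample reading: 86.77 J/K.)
Yes

entropy has SI base units: kg * m^2 / (s^2 * K)
J/K reduces to the same SI base units, so it is a valid unit for entropy.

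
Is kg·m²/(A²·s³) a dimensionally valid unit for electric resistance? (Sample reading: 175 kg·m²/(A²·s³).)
Yes

electric resistance has SI base units: kg * m^2 / (A^2 * s^3)
kg·m²/(A²·s³) reduces to the same SI base units, so it is a valid unit for electric resistance.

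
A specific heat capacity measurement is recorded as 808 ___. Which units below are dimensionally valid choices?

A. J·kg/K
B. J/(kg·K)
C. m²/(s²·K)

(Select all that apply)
B, C

specific heat capacity has SI base units: m^2 / (s^2 * K)

Checking each option against m^2 / (s^2 * K):
  A. J·kg/K: ✗ does not match
  B. J/(kg·K): ✓ matches
  C. m²/(s²·K): ✓ matches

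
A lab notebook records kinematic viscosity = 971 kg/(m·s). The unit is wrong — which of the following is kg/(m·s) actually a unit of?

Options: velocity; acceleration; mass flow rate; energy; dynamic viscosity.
dynamic viscosity

kinematic viscosity should have units dimensionally equivalent to m^2 / s (e.g. m²/s).
The given unit 'kg/(m·s)' reduces to kg / (m * s). Of the listed options, that is the dimensionality of dynamic viscosity.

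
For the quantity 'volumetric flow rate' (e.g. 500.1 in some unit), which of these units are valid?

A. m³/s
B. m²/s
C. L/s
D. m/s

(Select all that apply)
A, C

volumetric flow rate has SI base units: m^3 / s

Checking each option against m^3 / s:
  A. m³/s: ✓ matches
  B. m²/s: ✗ does not match
  C. L/s: ✓ matches
  D. m/s: ✗ does not match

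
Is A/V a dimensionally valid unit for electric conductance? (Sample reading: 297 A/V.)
Yes

electric conductance has SI base units: A^2 * s^3 / (kg * m^2)
A/V reduces to the same SI base units, so it is a valid unit for electric conductance.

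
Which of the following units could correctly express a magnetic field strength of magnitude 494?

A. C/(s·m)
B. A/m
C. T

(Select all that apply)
A, B

magnetic field strength has SI base units: A / m

Checking each option against A / m:
  A. C/(s·m): ✓ matches
  B. A/m: ✓ matches
  C. T: ✗ does not match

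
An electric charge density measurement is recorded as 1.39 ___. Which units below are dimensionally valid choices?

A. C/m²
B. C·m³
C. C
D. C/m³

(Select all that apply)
D

electric charge density has SI base units: A * s / m^3

Checking each option against A * s / m^3:
  A. C/m²: ✗ does not match
  B. C·m³: ✗ does not match
  C. C: ✗ does not match
  D. C/m³: ✓ matches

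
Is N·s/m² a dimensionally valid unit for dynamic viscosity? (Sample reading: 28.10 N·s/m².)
Yes

dynamic viscosity has SI base units: kg / (m * s)
N·s/m² reduces to the same SI base units, so it is a valid unit for dynamic viscosity.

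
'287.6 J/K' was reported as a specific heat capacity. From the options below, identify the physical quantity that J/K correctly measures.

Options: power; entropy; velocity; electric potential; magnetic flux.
entropy

specific heat capacity should have units dimensionally equivalent to m^2 / (s^2 * K) (e.g. J/(kg·K)).
The given unit 'J/K' reduces to kg * m^2 / (s^2 * K). Of the listed options, that is the dimensionality of entropy.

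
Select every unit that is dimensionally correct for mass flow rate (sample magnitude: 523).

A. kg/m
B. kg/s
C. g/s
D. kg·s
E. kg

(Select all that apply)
B, C

mass flow rate has SI base units: kg / s

Checking each option against kg / s:
  A. kg/m: ✗ does not match
  B. kg/s: ✓ matches
  C. g/s: ✓ matches
  D. kg·s: ✗ does not match
  E. kg: ✗ does not match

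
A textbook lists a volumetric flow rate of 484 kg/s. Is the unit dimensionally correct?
No

volumetric flow rate has SI base units: m^3 / s
kg/s does NOT reduce to m^3 / s; a valid unit for volumetric flow rate would be e.g. m³/s.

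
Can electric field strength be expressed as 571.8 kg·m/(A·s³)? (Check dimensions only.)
Yes

electric field strength has SI base units: kg * m / (A * s^3)
kg·m/(A·s³) reduces to the same SI base units, so it is a valid unit for electric field strength.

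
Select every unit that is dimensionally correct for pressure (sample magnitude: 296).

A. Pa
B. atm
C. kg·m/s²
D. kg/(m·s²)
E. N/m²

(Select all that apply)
A, B, D, E

pressure has SI base units: kg / (m * s^2)

Checking each option against kg / (m * s^2):
  A. Pa: ✓ matches
  B. atm: ✓ matches
  C. kg·m/s²: ✗ does not match
  D. kg/(m·s²): ✓ matches
  E. N/m²: ✓ matches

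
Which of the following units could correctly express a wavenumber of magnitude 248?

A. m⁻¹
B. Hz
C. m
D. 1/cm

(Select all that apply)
A, D

wavenumber has SI base units: 1 / m

Checking each option against 1 / m:
  A. m⁻¹: ✓ matches
  B. Hz: ✗ does not match
  C. m: ✗ does not match
  D. 1/cm: ✓ matches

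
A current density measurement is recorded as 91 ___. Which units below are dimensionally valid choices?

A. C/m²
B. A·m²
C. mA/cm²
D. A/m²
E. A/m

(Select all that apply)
C, D

current density has SI base units: A / m^2

Checking each option against A / m^2:
  A. C/m²: ✗ does not match
  B. A·m²: ✗ does not match
  C. mA/cm²: ✓ matches
  D. A/m²: ✓ matches
  E. A/m: ✗ does not match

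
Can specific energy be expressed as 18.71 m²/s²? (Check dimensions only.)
Yes

specific energy has SI base units: m^2 / s^2
m²/s² reduces to the same SI base units, so it is a valid unit for specific energy.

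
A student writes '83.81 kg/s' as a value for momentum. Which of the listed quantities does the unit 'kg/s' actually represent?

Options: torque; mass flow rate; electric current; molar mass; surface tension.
mass flow rate

momentum should have units dimensionally equivalent to kg * m / s (e.g. kg·m/s).
The given unit 'kg/s' reduces to kg / s. Of the listed options, that is the dimensionality of mass flow rate.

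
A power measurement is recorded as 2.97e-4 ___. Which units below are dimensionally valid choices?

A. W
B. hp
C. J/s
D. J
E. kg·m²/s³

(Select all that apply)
A, B, C, E

power has SI base units: kg * m^2 / s^3

Checking each option against kg * m^2 / s^3:
  A. W: ✓ matches
  B. hp: ✓ matches
  C. J/s: ✓ matches
  D. J: ✗ does not match
  E. kg·m²/s³: ✓ matches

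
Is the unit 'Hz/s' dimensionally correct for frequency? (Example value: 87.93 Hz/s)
No

frequency has SI base units: 1 / s
Hz/s does NOT reduce to 1 / s; a valid unit for frequency would be e.g. Hz.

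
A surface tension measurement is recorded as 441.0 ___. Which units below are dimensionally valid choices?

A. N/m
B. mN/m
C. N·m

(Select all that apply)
A, B

surface tension has SI base units: kg / s^2

Checking each option against kg / s^2:
  A. N/m: ✓ matches
  B. mN/m: ✓ matches
  C. N·m: ✗ does not match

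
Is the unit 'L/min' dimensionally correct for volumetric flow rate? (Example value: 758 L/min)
Yes

volumetric flow rate has SI base units: m^3 / s
L/min reduces to the same SI base units, so it is a valid unit for volumetric flow rate.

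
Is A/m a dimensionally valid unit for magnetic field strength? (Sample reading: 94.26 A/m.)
Yes

magnetic field strength has SI base units: A / m
A/m reduces to the same SI base units, so it is a valid unit for magnetic field strength.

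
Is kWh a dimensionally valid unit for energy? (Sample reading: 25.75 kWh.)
Yes

energy has SI base units: kg * m^2 / s^2
kWh reduces to the same SI base units, so it is a valid unit for energy.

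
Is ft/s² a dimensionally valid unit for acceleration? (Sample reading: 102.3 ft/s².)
Yes

acceleration has SI base units: m / s^2
ft/s² reduces to the same SI base units, so it is a valid unit for acceleration.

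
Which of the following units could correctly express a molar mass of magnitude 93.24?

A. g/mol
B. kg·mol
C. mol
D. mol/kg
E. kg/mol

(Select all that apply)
A, E

molar mass has SI base units: kg / mol

Checking each option against kg / mol:
  A. g/mol: ✓ matches
  B. kg·mol: ✗ does not match
  C. mol: ✗ does not match
  D. mol/kg: ✗ does not match
  E. kg/mol: ✓ matches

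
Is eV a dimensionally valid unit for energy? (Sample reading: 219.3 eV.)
Yes

energy has SI base units: kg * m^2 / s^2
eV reduces to the same SI base units, so it is a valid unit for energy.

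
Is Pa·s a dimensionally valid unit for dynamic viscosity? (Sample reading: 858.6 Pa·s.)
Yes

dynamic viscosity has SI base units: kg / (m * s)
Pa·s reduces to the same SI base units, so it is a valid unit for dynamic viscosity.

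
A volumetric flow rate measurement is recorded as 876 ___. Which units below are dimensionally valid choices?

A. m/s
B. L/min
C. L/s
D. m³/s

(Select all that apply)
B, C, D

volumetric flow rate has SI base units: m^3 / s

Checking each option against m^3 / s:
  A. m/s: ✗ does not match
  B. L/min: ✓ matches
  C. L/s: ✓ matches
  D. m³/s: ✓ matches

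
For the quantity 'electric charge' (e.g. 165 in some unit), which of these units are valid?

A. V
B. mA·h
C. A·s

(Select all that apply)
B, C

electric charge has SI base units: A * s

Checking each option against A * s:
  A. V: ✗ does not match
  B. mA·h: ✓ matches
  C. A·s: ✓ matches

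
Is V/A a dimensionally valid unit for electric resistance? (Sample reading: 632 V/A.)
Yes

electric resistance has SI base units: kg * m^2 / (A^2 * s^3)
V/A reduces to the same SI base units, so it is a valid unit for electric resistance.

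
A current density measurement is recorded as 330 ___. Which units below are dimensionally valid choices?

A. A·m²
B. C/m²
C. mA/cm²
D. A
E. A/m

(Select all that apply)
C

current density has SI base units: A / m^2

Checking each option against A / m^2:
  A. A·m²: ✗ does not match
  B. C/m²: ✗ does not match
  C. mA/cm²: ✓ matches
  D. A: ✗ does not match
  E. A/m: ✗ does not match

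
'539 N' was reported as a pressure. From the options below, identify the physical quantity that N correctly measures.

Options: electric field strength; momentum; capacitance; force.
force

pressure should have units dimensionally equivalent to kg / (m * s^2) (e.g. Pa).
The given unit 'N' reduces to kg * m / s^2. Of the listed options, that is the dimensionality of force.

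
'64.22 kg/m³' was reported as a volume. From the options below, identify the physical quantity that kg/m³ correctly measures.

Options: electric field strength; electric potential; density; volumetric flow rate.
density

volume should have units dimensionally equivalent to m^3 (e.g. m³).
The given unit 'kg/m³' reduces to kg / m^3. Of the listed options, that is the dimensionality of density.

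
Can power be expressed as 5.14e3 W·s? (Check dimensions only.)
No

power has SI base units: kg * m^2 / s^3
W·s does NOT reduce to kg * m^2 / s^3; a valid unit for power would be e.g. W.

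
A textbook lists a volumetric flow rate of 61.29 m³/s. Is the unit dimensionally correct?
Yes

volumetric flow rate has SI base units: m^3 / s
m³/s reduces to the same SI base units, so it is a valid unit for volumetric flow rate.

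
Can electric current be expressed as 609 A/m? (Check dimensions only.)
No

electric current has SI base units: A
A/m does NOT reduce to A; a valid unit for electric current would be e.g. A.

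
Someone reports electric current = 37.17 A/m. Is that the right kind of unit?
No

electric current has SI base units: A
A/m does NOT reduce to A; a valid unit for electric current would be e.g. A.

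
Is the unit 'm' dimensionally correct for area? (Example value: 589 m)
No

area has SI base units: m^2
m does NOT reduce to m^2; a valid unit for area would be e.g. m².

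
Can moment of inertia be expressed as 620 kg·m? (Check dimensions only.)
No

moment of inertia has SI base units: kg * m^2
kg·m does NOT reduce to kg * m^2; a valid unit for moment of inertia would be e.g. kg·m².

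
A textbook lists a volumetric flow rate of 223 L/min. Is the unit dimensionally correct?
Yes

volumetric flow rate has SI base units: m^3 / s
L/min reduces to the same SI base units, so it is a valid unit for volumetric flow rate.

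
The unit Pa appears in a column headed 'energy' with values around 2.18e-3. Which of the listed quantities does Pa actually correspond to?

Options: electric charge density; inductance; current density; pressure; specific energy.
pressure

energy should have units dimensionally equivalent to kg * m^2 / s^2 (e.g. J).
The given unit 'Pa' reduces to kg / (m * s^2). Of the listed options, that is the dimensionality of pressure.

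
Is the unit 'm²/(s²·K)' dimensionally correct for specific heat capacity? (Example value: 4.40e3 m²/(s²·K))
Yes

specific heat capacity has SI base units: m^2 / (s^2 * K)
m²/(s²·K) reduces to the same SI base units, so it is a valid unit for specific heat capacity.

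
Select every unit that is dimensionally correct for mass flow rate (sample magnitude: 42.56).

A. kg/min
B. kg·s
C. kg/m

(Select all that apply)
A

mass flow rate has SI base units: kg / s

Checking each option against kg / s:
  A. kg/min: ✓ matches
  B. kg·s: ✗ does not match
  C. kg/m: ✗ does not match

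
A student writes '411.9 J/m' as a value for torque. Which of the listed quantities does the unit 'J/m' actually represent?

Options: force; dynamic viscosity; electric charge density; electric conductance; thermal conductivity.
force

torque should have units dimensionally equivalent to kg * m^2 / s^2 (e.g. N·m).
The given unit 'J/m' reduces to kg * m / s^2. Of the listed options, that is the dimensionality of force.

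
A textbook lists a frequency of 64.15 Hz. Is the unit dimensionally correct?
Yes

frequency has SI base units: 1 / s
Hz reduces to the same SI base units, so it is a valid unit for frequency.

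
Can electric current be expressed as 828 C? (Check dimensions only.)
No

electric current has SI base units: A
C does NOT reduce to A; a valid unit for electric current would be e.g. A.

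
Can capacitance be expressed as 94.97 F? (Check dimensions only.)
Yes

capacitance has SI base units: A^2 * s^4 / (kg * m^2)
F reduces to the same SI base units, so it is a valid unit for capacitance.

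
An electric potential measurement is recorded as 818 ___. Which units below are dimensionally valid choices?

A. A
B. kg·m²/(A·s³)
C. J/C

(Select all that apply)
B, C

electric potential has SI base units: kg * m^2 / (A * s^3)

Checking each option against kg * m^2 / (A * s^3):
  A. A: ✗ does not match
  B. kg·m²/(A·s³): ✓ matches
  C. J/C: ✓ matches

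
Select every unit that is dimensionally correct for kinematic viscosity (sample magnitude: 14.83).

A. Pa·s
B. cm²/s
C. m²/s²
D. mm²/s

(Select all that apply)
B, D

kinematic viscosity has SI base units: m^2 / s

Checking each option against m^2 / s:
  A. Pa·s: ✗ does not match
  B. cm²/s: ✓ matches
  C. m²/s²: ✗ does not match
  D. mm²/s: ✓ matches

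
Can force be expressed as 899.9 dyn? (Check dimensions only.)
Yes

force has SI base units: kg * m / s^2
dyn reduces to the same SI base units, so it is a valid unit for force.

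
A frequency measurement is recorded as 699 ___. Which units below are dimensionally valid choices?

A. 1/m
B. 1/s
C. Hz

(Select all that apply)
B, C

frequency has SI base units: 1 / s

Checking each option against 1 / s:
  A. 1/m: ✗ does not match
  B. 1/s: ✓ matches
  C. Hz: ✓ matches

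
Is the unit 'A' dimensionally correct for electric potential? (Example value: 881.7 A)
No

electric potential has SI base units: kg * m^2 / (A * s^3)
A does NOT reduce to kg * m^2 / (A * s^3); a valid unit for electric potential would be e.g. V.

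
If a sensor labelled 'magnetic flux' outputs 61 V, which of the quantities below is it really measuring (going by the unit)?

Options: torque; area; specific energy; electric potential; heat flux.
electric potential

magnetic flux should have units dimensionally equivalent to kg * m^2 / (A * s^2) (e.g. Wb).
The given unit 'V' reduces to kg * m^2 / (A * s^3). Of the listed options, that is the dimensionality of electric potential.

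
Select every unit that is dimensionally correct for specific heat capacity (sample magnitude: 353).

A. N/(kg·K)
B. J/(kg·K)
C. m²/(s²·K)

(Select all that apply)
B, C

specific heat capacity has SI base units: m^2 / (s^2 * K)

Checking each option against m^2 / (s^2 * K):
  A. N/(kg·K): ✗ does not match
  B. J/(kg·K): ✓ matches
  C. m²/(s²·K): ✓ matches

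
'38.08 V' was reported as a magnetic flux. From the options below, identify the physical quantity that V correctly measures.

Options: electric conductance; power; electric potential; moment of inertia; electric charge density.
electric potential

magnetic flux should have units dimensionally equivalent to kg * m^2 / (A * s^2) (e.g. Wb).
The given unit 'V' reduces to kg * m^2 / (A * s^3). Of the listed options, that is the dimensionality of electric potential.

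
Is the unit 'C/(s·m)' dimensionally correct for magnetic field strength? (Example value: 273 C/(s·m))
Yes

magnetic field strength has SI base units: A / m
C/(s·m) reduces to the same SI base units, so it is a valid unit for magnetic field strength.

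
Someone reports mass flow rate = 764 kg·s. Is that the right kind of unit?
No

mass flow rate has SI base units: kg / s
kg·s does NOT reduce to kg / s; a valid unit for mass flow rate would be e.g. kg/s.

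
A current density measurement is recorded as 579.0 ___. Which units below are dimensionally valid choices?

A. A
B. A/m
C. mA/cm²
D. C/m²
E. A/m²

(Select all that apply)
C, E

current density has SI base units: A / m^2

Checking each option against A / m^2:
  A. A: ✗ does not match
  B. A/m: ✗ does not match
  C. mA/cm²: ✓ matches
  D. C/m²: ✗ does not match
  E. A/m²: ✓ matches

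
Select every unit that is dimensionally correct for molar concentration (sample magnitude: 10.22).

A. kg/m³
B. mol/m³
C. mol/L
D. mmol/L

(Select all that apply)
B, C, D

molar concentration has SI base units: mol / m^3

Checking each option against mol / m^3:
  A. kg/m³: ✗ does not match
  B. mol/m³: ✓ matches
  C. mol/L: ✓ matches
  D. mmol/L: ✓ matches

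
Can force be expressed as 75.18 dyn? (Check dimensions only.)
Yes

force has SI base units: kg * m / s^2
dyn reduces to the same SI base units, so it is a valid unit for force.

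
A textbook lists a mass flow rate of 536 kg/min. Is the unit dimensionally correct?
Yes

mass flow rate has SI base units: kg / s
kg/min reduces to the same SI base units, so it is a valid unit for mass flow rate.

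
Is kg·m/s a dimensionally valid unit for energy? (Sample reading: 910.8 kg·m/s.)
No

energy has SI base units: kg * m^2 / s^2
kg·m/s does NOT reduce to kg * m^2 / s^2; a valid unit for energy would be e.g. J.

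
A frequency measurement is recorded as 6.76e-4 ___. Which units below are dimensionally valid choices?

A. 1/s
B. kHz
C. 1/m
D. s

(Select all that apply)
A, B

frequency has SI base units: 1 / s

Checking each option against 1 / s:
  A. 1/s: ✓ matches
  B. kHz: ✓ matches
  C. 1/m: ✗ does not match
  D. s: ✗ does not match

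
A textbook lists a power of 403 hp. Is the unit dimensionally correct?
Yes

power has SI base units: kg * m^2 / s^3
hp reduces to the same SI base units, so it is a valid unit for power.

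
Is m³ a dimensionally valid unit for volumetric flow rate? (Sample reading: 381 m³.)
No

volumetric flow rate has SI base units: m^3 / s
m³ does NOT reduce to m^3 / s; a valid unit for volumetric flow rate would be e.g. m³/s.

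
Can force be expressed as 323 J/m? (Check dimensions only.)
Yes

force has SI base units: kg * m / s^2
J/m reduces to the same SI base units, so it is a valid unit for force.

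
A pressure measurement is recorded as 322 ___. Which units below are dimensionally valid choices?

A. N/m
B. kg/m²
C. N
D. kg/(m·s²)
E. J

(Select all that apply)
D

pressure has SI base units: kg / (m * s^2)

Checking each option against kg / (m * s^2):
  A. N/m: ✗ does not match
  B. kg/m²: ✗ does not match
  C. N: ✗ does not match
  D. kg/(m·s²): ✓ matches
  E. J: ✗ does not match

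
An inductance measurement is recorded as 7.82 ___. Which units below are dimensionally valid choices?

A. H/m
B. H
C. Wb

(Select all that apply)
B

inductance has SI base units: kg * m^2 / (A^2 * s^2)

Checking each option against kg * m^2 / (A^2 * s^2):
  A. H/m: ✗ does not match
  B. H: ✓ matches
  C. Wb: ✗ does not match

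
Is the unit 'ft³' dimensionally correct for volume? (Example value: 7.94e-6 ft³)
Yes

volume has SI base units: m^3
ft³ reduces to the same SI base units, so it is a valid unit for volume.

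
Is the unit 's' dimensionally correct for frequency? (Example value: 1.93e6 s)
No

frequency has SI base units: 1 / s
s does NOT reduce to 1 / s; a valid unit for frequency would be e.g. Hz.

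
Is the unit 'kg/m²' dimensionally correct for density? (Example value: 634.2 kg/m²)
No

density has SI base units: kg / m^3
kg/m² does NOT reduce to kg / m^3; a valid unit for density would be e.g. kg/m³.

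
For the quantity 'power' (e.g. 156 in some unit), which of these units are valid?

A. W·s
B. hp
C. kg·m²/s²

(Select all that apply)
B

power has SI base units: kg * m^2 / s^3

Checking each option against kg * m^2 / s^3:
  A. W·s: ✗ does not match
  B. hp: ✓ matches
  C. kg·m²/s²: ✗ does not match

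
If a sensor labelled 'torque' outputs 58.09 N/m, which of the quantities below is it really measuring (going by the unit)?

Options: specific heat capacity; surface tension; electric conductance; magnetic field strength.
surface tension

torque should have units dimensionally equivalent to kg * m^2 / s^2 (e.g. N·m).
The given unit 'N/m' reduces to kg / s^2. Of the listed options, that is the dimensionality of surface tension.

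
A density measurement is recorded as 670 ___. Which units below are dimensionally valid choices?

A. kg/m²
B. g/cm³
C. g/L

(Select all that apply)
B, C

density has SI base units: kg / m^3

Checking each option against kg / m^3:
  A. kg/m²: ✗ does not match
  B. g/cm³: ✓ matches
  C. g/L: ✓ matches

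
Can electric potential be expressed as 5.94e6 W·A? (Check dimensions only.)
No

electric potential has SI base units: kg * m^2 / (A * s^3)
W·A does NOT reduce to kg * m^2 / (A * s^3); a valid unit for electric potential would be e.g. V.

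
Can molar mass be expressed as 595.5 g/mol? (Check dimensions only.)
Yes

molar mass has SI base units: kg / mol
g/mol reduces to the same SI base units, so it is a valid unit for molar mass.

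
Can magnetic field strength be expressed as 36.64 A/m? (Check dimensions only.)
Yes

magnetic field strength has SI base units: A / m
A/m reduces to the same SI base units, so it is a valid unit for magnetic field strength.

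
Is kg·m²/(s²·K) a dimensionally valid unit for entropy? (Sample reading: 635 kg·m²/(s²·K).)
Yes

entropy has SI base units: kg * m^2 / (s^2 * K)
kg·m²/(s²·K) reduces to the same SI base units, so it is a valid unit for entropy.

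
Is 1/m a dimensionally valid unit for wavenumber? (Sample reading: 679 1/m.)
Yes

wavenumber has SI base units: 1 / m
1/m reduces to the same SI base units, so it is a valid unit for wavenumber.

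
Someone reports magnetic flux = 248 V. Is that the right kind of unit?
No

magnetic flux has SI base units: kg * m^2 / (A * s^2)
V does NOT reduce to kg * m^2 / (A * s^2); a valid unit for magnetic flux would be e.g. Wb.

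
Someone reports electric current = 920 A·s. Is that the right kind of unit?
No

electric current has SI base units: A
A·s does NOT reduce to A; a valid unit for electric current would be e.g. A.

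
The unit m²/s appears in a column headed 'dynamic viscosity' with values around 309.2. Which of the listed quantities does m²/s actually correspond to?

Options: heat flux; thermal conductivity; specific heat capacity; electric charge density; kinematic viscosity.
kinematic viscosity

dynamic viscosity should have units dimensionally equivalent to kg / (m * s) (e.g. Pa·s).
The given unit 'm²/s' reduces to m^2 / s. Of the listed options, that is the dimensionality of kinematic viscosity.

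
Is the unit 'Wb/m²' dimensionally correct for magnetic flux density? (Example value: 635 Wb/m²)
Yes

magnetic flux density has SI base units: kg / (A * s^2)
Wb/m² reduces to the same SI base units, so it is a valid unit for magnetic flux density.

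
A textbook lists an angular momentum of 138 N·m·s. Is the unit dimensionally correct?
Yes

angular momentum has SI base units: kg * m^2 / s
N·m·s reduces to the same SI base units, so it is a valid unit for angular momentum.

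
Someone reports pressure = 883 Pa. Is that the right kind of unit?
Yes

pressure has SI base units: kg / (m * s^2)
Pa reduces to the same SI base units, so it is a valid unit for pressure.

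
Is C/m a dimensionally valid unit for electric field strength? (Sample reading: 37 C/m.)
No

electric field strength has SI base units: kg * m / (A * s^3)
C/m does NOT reduce to kg * m / (A * s^3); a valid unit for electric field strength would be e.g. V/m.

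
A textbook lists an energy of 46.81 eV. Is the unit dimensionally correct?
Yes

energy has SI base units: kg * m^2 / s^2
eV reduces to the same SI base units, so it is a valid unit for energy.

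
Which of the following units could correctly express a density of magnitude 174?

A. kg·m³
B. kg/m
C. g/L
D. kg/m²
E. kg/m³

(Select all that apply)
C, E

density has SI base units: kg / m^3

Checking each option against kg / m^3:
  A. kg·m³: ✗ does not match
  B. kg/m: ✗ does not match
  C. g/L: ✓ matches
  D. kg/m²: ✗ does not match
  E. kg/m³: ✓ matches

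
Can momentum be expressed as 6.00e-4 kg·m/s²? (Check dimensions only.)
No

momentum has SI base units: kg * m / s
kg·m/s² does NOT reduce to kg * m / s; a valid unit for momentum would be e.g. kg·m/s.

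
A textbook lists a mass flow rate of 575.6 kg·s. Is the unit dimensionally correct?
No

mass flow rate has SI base units: kg / s
kg·s does NOT reduce to kg / s; a valid unit for mass flow rate would be e.g. kg/s.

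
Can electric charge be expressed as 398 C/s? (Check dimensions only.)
No

electric charge has SI base units: A * s
C/s does NOT reduce to A * s; a valid unit for electric charge would be e.g. C.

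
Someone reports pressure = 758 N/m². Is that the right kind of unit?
Yes

pressure has SI base units: kg / (m * s^2)
N/m² reduces to the same SI base units, so it is a valid unit for pressure.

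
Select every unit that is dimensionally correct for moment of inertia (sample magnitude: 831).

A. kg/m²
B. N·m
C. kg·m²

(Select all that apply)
C

moment of inertia has SI base units: kg * m^2

Checking each option against kg * m^2:
  A. kg/m²: ✗ does not match
  B. N·m: ✗ does not match
  C. kg·m²: ✓ matches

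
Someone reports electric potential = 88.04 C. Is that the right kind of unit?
No

electric potential has SI base units: kg * m^2 / (A * s^3)
C does NOT reduce to kg * m^2 / (A * s^3); a valid unit for electric potential would be e.g. V.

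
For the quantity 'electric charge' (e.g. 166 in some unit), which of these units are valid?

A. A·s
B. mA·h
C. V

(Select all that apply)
A, B

electric charge has SI base units: A * s

Checking each option against A * s:
  A. A·s: ✓ matches
  B. mA·h: ✓ matches
  C. V: ✗ does not match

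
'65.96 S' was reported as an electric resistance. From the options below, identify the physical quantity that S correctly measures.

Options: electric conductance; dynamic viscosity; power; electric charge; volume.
electric conductance

electric resistance should have units dimensionally equivalent to kg * m^2 / (A^2 * s^3) (e.g. Ω).
The given unit 'S' reduces to A^2 * s^3 / (kg * m^2). Of the listed options, that is the dimensionality of electric conductance.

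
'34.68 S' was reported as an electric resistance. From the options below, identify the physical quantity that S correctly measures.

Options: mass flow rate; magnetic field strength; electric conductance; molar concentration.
electric conductance

electric resistance should have units dimensionally equivalent to kg * m^2 / (A^2 * s^3) (e.g. Ω).
The given unit 'S' reduces to A^2 * s^3 / (kg * m^2). Of the listed options, that is the dimensionality of electric conductance.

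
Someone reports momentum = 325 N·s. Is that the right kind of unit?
Yes

momentum has SI base units: kg * m / s
N·s reduces to the same SI base units, so it is a valid unit for momentum.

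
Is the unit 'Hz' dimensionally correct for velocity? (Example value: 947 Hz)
No

velocity has SI base units: m / s
Hz does NOT reduce to m / s; a valid unit for velocity would be e.g. m/s.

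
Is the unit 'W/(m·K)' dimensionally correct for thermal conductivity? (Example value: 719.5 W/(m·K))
Yes

thermal conductivity has SI base units: kg * m / (s^3 * K)
W/(m·K) reduces to the same SI base units, so it is a valid unit for thermal conductivity.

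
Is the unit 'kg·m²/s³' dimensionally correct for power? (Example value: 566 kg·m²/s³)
Yes

power has SI base units: kg * m^2 / s^3
kg·m²/s³ reduces to the same SI base units, so it is a valid unit for power.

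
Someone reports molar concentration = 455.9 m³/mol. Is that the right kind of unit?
No

molar concentration has SI base units: mol / m^3
m³/mol does NOT reduce to mol / m^3; a valid unit for molar concentration would be e.g. mol/m³.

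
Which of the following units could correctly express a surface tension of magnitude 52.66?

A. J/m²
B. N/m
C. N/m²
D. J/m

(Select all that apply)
A, B

surface tension has SI base units: kg / s^2

Checking each option against kg / s^2:
  A. J/m²: ✓ matches
  B. N/m: ✓ matches
  C. N/m²: ✗ does not match
  D. J/m: ✗ does not match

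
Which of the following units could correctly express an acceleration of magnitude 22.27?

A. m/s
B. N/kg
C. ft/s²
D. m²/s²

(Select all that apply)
B, C

acceleration has SI base units: m / s^2

Checking each option against m / s^2:
  A. m/s: ✗ does not match
  B. N/kg: ✓ matches
  C. ft/s²: ✓ matches
  D. m²/s²: ✗ does not match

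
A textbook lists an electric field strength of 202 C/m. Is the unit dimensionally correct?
No

electric field strength has SI base units: kg * m / (A * s^3)
C/m does NOT reduce to kg * m / (A * s^3); a valid unit for electric field strength would be e.g. V/m.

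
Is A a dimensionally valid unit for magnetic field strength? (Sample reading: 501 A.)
No

magnetic field strength has SI base units: A / m
A does NOT reduce to A / m; a valid unit for magnetic field strength would be e.g. A/m.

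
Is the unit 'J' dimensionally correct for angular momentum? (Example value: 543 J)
No

angular momentum has SI base units: kg * m^2 / s
J does NOT reduce to kg * m^2 / s; a valid unit for angular momentum would be e.g. kg·m²/s.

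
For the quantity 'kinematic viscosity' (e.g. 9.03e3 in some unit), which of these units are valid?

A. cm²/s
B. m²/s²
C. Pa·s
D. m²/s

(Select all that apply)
A, D

kinematic viscosity has SI base units: m^2 / s

Checking each option against m^2 / s:
  A. cm²/s: ✓ matches
  B. m²/s²: ✗ does not match
  C. Pa·s: ✗ does not match
  D. m²/s: ✓ matches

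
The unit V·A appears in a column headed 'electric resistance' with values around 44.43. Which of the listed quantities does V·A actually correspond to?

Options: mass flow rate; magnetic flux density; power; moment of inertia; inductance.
power

electric resistance should have units dimensionally equivalent to kg * m^2 / (A^2 * s^3) (e.g. Ω).
The given unit 'V·A' reduces to kg * m^2 / s^3. Of the listed options, that is the dimensionality of power.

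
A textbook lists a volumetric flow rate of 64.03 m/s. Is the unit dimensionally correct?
No

volumetric flow rate has SI base units: m^3 / s
m/s does NOT reduce to m^3 / s; a valid unit for volumetric flow rate would be e.g. m³/s.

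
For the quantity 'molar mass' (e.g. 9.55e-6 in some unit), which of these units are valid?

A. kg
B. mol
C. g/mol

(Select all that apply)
C

molar mass has SI base units: kg / mol

Checking each option against kg / mol:
  A. kg: ✗ does not match
  B. mol: ✗ does not match
  C. g/mol: ✓ matches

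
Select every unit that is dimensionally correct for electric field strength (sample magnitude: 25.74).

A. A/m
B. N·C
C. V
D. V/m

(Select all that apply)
D

electric field strength has SI base units: kg * m / (A * s^3)

Checking each option against kg * m / (A * s^3):
  A. A/m: ✗ does not match
  B. N·C: ✗ does not match
  C. V: ✗ does not match
  D. V/m: ✓ matches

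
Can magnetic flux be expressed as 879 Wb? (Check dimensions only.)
Yes

magnetic flux has SI base units: kg * m^2 / (A * s^2)
Wb reduces to the same SI base units, so it is a valid unit for magnetic flux.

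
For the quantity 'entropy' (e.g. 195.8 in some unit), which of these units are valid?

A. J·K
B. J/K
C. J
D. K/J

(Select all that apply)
B

entropy has SI base units: kg * m^2 / (s^2 * K)

Checking each option against kg * m^2 / (s^2 * K):
  A. J·K: ✗ does not match
  B. J/K: ✓ matches
  C. J: ✗ does not match
  D. K/J: ✗ does not match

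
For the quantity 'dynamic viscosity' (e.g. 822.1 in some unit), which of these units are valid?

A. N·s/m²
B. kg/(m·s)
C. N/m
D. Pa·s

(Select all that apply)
A, B, D

dynamic viscosity has SI base units: kg / (m * s)

Checking each option against kg / (m * s):
  A. N·s/m²: ✓ matches
  B. kg/(m·s): ✓ matches
  C. N/m: ✗ does not match
  D. Pa·s: ✓ matches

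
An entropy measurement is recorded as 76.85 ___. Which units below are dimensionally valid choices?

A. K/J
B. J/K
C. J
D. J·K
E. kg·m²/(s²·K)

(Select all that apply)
B, E

entropy has SI base units: kg * m^2 / (s^2 * K)

Checking each option against kg * m^2 / (s^2 * K):
  A. K/J: ✗ does not match
  B. J/K: ✓ matches
  C. J: ✗ does not match
  D. J·K: ✗ does not match
  E. kg·m²/(s²·K): ✓ matches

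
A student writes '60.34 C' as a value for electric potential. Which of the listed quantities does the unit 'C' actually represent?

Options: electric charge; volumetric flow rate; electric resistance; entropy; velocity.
electric charge

electric potential should have units dimensionally equivalent to kg * m^2 / (A * s^3) (e.g. V).
The given unit 'C' reduces to A * s. Of the listed options, that is the dimensionality of electric charge.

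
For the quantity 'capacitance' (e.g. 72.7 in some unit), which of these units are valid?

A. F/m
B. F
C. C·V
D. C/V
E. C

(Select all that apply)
B, D

capacitance has SI base units: A^2 * s^4 / (kg * m^2)

Checking each option against A^2 * s^4 / (kg * m^2):
  A. F/m: ✗ does not match
  B. F: ✓ matches
  C. C·V: ✗ does not match
  D. C/V: ✓ matches
  E. C: ✗ does not match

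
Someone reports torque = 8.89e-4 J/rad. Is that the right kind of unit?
Yes

torque has SI base units: kg * m^2 / s^2
J/rad reduces to the same SI base units, so it is a valid unit for torque.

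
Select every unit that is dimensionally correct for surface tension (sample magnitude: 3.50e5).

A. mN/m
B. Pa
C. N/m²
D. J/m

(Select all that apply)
A

surface tension has SI base units: kg / s^2

Checking each option against kg / s^2:
  A. mN/m: ✓ matches
  B. Pa: ✗ does not match
  C. N/m²: ✗ does not match
  D. J/m: ✗ does not match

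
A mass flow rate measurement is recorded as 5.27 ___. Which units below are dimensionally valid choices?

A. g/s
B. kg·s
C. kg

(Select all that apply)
A

mass flow rate has SI base units: kg / s

Checking each option against kg / s:
  A. g/s: ✓ matches
  B. kg·s: ✗ does not match
  C. kg: ✗ does not match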